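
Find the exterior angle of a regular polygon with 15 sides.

Each exterior angle of a regular n-gon is 360 / n.
For n = 15: 360 / 15 = 24 degrees.

24 degrees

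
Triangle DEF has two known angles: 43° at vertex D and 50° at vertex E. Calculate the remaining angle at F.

Let angle F = x. Then 43 + 50 + x = 180.
x = 180 - 93 = 87 degrees.

87 degrees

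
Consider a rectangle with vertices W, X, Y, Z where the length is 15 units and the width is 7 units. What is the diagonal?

d = sqrt(15^2 + 7^2) = sqrt(274)

sqrt(274)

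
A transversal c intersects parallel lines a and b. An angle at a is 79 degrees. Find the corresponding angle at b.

Corresponding angles formed by parallel lines and a transversal are equal.
The given angle is 79 degrees.
The corresponding angle = 79 degrees.

79 degrees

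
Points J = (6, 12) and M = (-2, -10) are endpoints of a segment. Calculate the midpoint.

M = ((x₁ + x₂)/2, (y₁ + y₂)/2)
= ((6 + -2)/2, (12 + -10)/2)
= (4/2, 2/2) = (2, 1)

(2, 1)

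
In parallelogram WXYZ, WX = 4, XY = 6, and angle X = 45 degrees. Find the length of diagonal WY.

Law of cosines: d^2 = 4^2 + 6^2 - 2(4)(6)cos(45°) = 52 - 24*sqrt(2), so d = 2*sqrt(13 - 6*sqrt(2)).

2*sqrt(13 - 6*sqrt(2))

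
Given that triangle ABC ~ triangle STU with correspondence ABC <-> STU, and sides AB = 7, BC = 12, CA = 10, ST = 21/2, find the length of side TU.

Similar triangles have proportional sides. Setting up the proportion:
ST / AB = TU / BC
21/2 / 7 = TU / 12
TU = 12 * 21/2 / 7 = 18.

18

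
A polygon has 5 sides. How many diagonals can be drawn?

The number of diagonals in an n-gon is n(n - 3)/2.
For n = 5: 5(5 - 3)/2 = 5 × 2 / 2 = 5.

5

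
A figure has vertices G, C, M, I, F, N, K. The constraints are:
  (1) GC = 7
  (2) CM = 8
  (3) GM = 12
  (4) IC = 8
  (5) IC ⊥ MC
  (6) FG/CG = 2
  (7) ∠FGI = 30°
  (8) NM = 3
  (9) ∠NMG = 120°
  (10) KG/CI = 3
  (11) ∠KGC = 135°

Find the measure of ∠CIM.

Step 1: By the law of cosines on triangle ICM: IM² = 8² + 8² − 2·8·8·cos(90°) = 128, so IM = 8·√2.
Step 2: By the inverse law of cosines on triangle CIM: cos(∠CIM) = (8² + (8·√2)² − 8²) / (2·8·8·√2) = 128/181.02 = 0.7071, so ∠CIM = 45°.

Therefore, the measure of angle ∠CIM = 45°.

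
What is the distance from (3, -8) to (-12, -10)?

d = sqrt((-12 - 3)^2 + (-10 - -8)^2)
d = sqrt(-15^2 + -2^2)
d = sqrt(225 + 4)
d = sqrt(229)

sqrt(229)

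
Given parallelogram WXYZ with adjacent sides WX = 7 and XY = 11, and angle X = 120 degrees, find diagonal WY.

Using the law of cosines:
d^2 = 7^2 + 11^2 - 2(7)(11)cos(120 degrees)
d^2 = 49 + 121 - 154*-1/2
d^2 = 247
d = sqrt(247)

sqrt(247)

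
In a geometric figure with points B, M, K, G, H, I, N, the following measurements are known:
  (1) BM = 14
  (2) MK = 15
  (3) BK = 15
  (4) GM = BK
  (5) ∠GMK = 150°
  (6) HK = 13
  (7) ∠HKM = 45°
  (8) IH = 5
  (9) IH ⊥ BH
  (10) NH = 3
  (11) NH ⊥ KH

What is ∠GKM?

From the given relations: GM = BK = 15.
Step 1: By the law of cosines on triangle KMG: KG² = 15² + 15² − 2·15·15·cos(150°) = 839.71, so KG ≈ 28.98.
Step 2: By the inverse law of cosines on triangle GKM: cos(∠GKM) = (28.98² + 15² − 15²) / (2·28.98·15) = 839.71/869.33 = 0.9659, so ∠GKM = 15°.

Therefore, the measure of angle ∠GKM = 15°.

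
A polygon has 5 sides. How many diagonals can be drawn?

The number of diagonals in an n-gon is n(n - 3)/2.
For n = 5: 5(5 - 3)/2 = 5 × 2 / 2 = 5.

5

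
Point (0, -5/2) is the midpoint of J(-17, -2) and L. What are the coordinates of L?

Using the midpoint formula: M = ((x1 + x2)/2, (y1 + y2)/2)
We know M = (0, -5/2) and J = (-17, -2)
For x: 0 = (-17 + x2)/2, so x2 = 2*0 - -17 = 17
For y: -5/2 = (-2 + y2)/2, so y2 = 2*-5/2 - -2 = -3
L = (17, -3)

(17, -3)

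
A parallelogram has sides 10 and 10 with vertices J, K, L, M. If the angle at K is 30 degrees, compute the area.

Area = 10 * 10 * sin(30°) = 100 * 1/2 = 50

50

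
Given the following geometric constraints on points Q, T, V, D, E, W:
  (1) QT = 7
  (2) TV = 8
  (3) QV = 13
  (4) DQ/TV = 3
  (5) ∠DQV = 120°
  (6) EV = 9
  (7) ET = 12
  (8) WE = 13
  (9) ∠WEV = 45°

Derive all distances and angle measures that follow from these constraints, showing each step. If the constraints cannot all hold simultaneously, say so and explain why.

The constraints are consistent.

From the given relations:
  DQ = 3·TV = 3·8 = 24

Step 1: From VQ = 13, QD = 24, and ∠VQD = 120°, by the law of cosines:
  VD² = VQ² + QD² - 2·VQ·QD·cos(120°) = 169 + 576 + 312 = 1057
  VD ≈ 32.51

Step 2: From VE = 9, EW = 13, and ∠VEW = 45°, by the law of cosines:
  VW² = VE² + EW² - 2·VE·EW·cos(45°) = 81 + 169 - 165.5 = 84.54
  VW ≈ 9.19

Step 3: From QT = 7, QV = 13, TV = 8, by the inverse law of cosines:
  cos(∠TQV) = (QT² + QV² - TV²) / (2·QT·QV)
  ∠TQV = 32.2°

Step 4: From TE = 12, TV = 8, EV = 9, by the inverse law of cosines:
  cos(∠ETV) = (TE² + TV² - EV²) / (2·TE·TV)
  ∠ETV = 48.59°

Step 5: From TQ = 7, TV = 8, QV = 13, by the inverse law of cosines:
  cos(∠QTV) = (TQ² + TV² - QV²) / (2·TQ·TV)
  ∠QTV = 120°

Step 6: From VE = 9, VT = 8, ET = 12, by the inverse law of cosines:
  cos(∠EVT) = (VE² + VT² - ET²) / (2·VE·VT)
  ∠EVT = 89.6°

Step 7: From VQ = 13, VT = 8, QT = 7, by the inverse law of cosines:
  cos(∠QVT) = (VQ² + VT² - QT²) / (2·VQ·VT)
  ∠QVT = 27.8°

Step 8: From ET = 12, EV = 9, TV = 8, by the inverse law of cosines:
  cos(∠TEV) = (ET² + EV² - TV²) / (2·ET·EV)
  ∠TEV = 41.81°

Step 9: From VD = 32.51, VQ = 13, DQ = 24, by the inverse law of cosines:
  cos(∠DVQ) = (VD² + VQ² - DQ²) / (2·VD·VQ)
  ∠DVQ = 39.74°

Step 10: From VE = 9, VW = 9.19, EW = 13, by the inverse law of cosines:
  cos(∠EVW) = (VE² + VW² - EW²) / (2·VE·VW)
  ∠EVW = 91.2°

Step 11: From DQ = 24, DV = 32.51, QV = 13, by the inverse law of cosines:
  cos(∠QDV) = (DQ² + DV² - QV²) / (2·DQ·DV)
  ∠QDV = 20.26°

Step 12: From WE = 13, WV = 9.19, EV = 9, by the inverse law of cosines:
  cos(∠EWV) = (WE² + WV² - EV²) / (2·WE·WV)
  ∠EWV = 43.8°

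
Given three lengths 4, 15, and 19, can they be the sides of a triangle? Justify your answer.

No.
The triangle inequality is violated: 4 + 15 = 19 ≤ 19.
These lengths cannot form a triangle.

No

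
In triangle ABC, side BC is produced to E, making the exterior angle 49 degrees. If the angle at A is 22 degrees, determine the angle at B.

angle B = 49 - 22 = 27 degrees (exterior angle theorem).

27 degrees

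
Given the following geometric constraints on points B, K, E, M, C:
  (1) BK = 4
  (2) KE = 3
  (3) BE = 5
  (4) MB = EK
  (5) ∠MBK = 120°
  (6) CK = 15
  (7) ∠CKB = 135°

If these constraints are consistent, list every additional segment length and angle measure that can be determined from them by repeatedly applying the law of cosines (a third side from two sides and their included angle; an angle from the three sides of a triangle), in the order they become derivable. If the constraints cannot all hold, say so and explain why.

The constraints are consistent. Derivable facts, in order:
After 1 step:
- BC ≈ 18.05
- KM = √37
- ∠BEK = 53.13°
- ∠BKE = 90°
- ∠EBK = 36.87°
After 2 steps:
- ∠BCK = 9.01°
- ∠BKM = 25.28°
- ∠BMK = 34.72°
- ∠CBK = 35.99°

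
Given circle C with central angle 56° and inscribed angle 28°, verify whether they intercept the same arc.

By the inscribed angle theorem, if both angles subtend the same arc, the inscribed angle must be half the central angle.
Half of 56° = 28°, which equals the given inscribed angle of 28°.
Therefore, yes, they correspond to the same arc.

Yes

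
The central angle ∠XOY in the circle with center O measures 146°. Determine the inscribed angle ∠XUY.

By the inscribed angle theorem, the inscribed angle is half the central angle.
Inscribed angle = 146° / 2 = 73°

73°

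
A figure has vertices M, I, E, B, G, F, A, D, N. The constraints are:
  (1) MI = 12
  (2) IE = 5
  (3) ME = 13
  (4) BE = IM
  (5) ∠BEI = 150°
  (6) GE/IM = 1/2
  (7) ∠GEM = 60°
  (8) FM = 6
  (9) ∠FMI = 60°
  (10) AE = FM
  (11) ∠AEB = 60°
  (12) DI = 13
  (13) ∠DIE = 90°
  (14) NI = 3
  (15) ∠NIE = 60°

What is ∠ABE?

From the given relations: BE = IM = 12; AE = FM = 6.
Step 1: By the law of cosines on triangle BEA: BA² = 12² + 6² − 2·12·6·cos(60°) = 108, so BA = 6·√3.
Step 2: By the inverse law of cosines on triangle ABE: cos(∠ABE) = ((6·√3)² + 12² − 6²) / (2·6·√3·12) = 216/249.42 = 0.866, so ∠ABE = 30°.

Therefore, the measure of angle ∠ABE = 30°.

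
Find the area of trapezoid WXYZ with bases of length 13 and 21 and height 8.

A trapezoid's area equals the midsegment times the height.
The midsegment is (13 + 21) / 2 = 17.
Area = 17 * 8 = 136.

136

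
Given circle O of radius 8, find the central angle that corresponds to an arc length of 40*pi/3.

Arc length L = 2πr × θ/360, so θ = 360L / (2πr).
θ = 360 × 40*pi/3 / (2π × 8)
θ = 300°
θ = 300°

300°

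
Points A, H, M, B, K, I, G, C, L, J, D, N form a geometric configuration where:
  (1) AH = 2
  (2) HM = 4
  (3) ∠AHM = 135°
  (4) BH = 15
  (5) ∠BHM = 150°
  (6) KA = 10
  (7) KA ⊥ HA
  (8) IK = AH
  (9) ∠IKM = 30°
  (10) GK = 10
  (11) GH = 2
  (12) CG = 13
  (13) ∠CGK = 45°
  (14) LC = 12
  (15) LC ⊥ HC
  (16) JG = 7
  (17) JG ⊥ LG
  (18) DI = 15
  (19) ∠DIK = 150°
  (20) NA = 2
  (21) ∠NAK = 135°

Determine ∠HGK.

Step 1: By the law of cosines on triangle HAK: HK² = 2² + 10² − 2·2·10·cos(90°) = 104, so HK = 2·√26.
Step 2: By the inverse law of cosines on triangle HGK: cos(∠HGK) = (2² + 10² − (2·√26)²) / (2·2·10) = 0/40 = 0, so ∠HGK = 90°.

Therefore, the measure of angle ∠HGK = 90°.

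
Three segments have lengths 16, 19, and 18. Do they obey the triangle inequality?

For three segments to close into a triangle, no single side can be as long as the other two combined.
The longest side is 19, and 16 + 18 = 34 > 19.
A triangle can be formed.

Yes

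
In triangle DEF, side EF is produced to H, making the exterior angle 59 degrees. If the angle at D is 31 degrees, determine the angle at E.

By the exterior angle theorem: exterior angle = sum of remote interior angles.
59 = 31 + angle E
angle E = 59 - 31 = 28 degrees

28 degrees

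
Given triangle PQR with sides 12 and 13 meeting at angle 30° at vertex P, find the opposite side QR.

Law of cosines: QR^2 = 12^2 + 13^2 - 2(12)(13)cos(30°) = 313 - 156*sqrt(3), so QR = sqrt(313 - 156*sqrt(3)).

sqrt(313 - 156*sqrt(3))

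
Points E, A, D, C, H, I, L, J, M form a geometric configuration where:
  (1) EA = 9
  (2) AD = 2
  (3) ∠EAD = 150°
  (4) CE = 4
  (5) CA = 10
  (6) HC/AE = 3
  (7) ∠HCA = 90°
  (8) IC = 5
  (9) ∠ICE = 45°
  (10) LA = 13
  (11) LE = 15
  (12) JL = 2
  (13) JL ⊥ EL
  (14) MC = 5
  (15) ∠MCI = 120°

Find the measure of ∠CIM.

Step 1: By the law of cosines on triangle ICM: IM² = 5² + 5² − 2·5·5·cos(120°) = 75, so IM = 5·√3.
Step 2: By the inverse law of cosines on triangle CIM: cos(∠CIM) = (5² + (5·√3)² − 5²) / (2·5·5·√3) = 75/86.6 = 0.866, so ∠CIM = 30°.

Therefore, the measure of angle ∠CIM = 30°.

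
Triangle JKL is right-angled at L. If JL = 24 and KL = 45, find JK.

JK = sqrt(24^2 + 45^2) = sqrt(2601) = 51

51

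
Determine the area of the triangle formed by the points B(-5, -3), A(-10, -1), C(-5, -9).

Using the Shoelace formula for a triangle:
Area = (1/2)|x0(y1 - y2) + x1(y2 - y0) + x2(y0 - y1)|
Area = (1/2)|-5(-1 - -9) + -10(-9 - -3) + -5(-3 - -1)|
Area = (1/2)|-40 + 60 + 10|
Area = (1/2)|30|
Area = (1/2)(30)
Area = 15

15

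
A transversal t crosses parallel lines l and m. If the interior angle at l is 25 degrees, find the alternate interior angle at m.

Alternate interior angles are equal: 25 degrees.

25 degrees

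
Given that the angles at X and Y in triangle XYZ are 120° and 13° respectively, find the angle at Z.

By the triangle angle sum property, the three interior angles of any triangle add up to 180°.
We know angle X = 120° and angle Y = 13°, so their sum is 133°.
Therefore angle Z = 180° - 133° = 47°.

47 degrees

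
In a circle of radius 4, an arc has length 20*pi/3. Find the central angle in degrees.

θ = 360 × 20*pi/3 / (2π × 4) = 300° (rearranging arc length formula).

300°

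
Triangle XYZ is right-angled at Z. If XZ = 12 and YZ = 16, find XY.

In a right triangle, the square of the hypotenuse equals the sum of the squares of the two legs.
The legs are 12 and 16, so the hypotenuse = sqrt(144 + 256) = sqrt(400) = 20.

20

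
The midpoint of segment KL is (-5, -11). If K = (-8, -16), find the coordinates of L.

Using the midpoint formula: M = ((x1 + x2)/2, (y1 + y2)/2)
We know M = (-5, -11) and K = (-8, -16)
For x: -5 = (-8 + x2)/2, so x2 = 2*-5 - -8 = -2
For y: -11 = (-16 + y2)/2, so y2 = 2*-11 - -16 = -6
L = (-2, -6)

(-2, -6)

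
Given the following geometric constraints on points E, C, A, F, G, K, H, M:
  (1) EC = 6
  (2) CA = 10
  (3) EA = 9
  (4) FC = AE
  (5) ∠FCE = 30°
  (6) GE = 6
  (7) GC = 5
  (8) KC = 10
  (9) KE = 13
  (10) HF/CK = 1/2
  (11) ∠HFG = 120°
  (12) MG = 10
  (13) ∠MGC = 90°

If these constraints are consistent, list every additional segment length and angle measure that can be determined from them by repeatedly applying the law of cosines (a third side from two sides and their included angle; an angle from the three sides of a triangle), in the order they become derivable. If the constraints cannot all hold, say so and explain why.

The constraints are consistent. Derivable facts, in order:
After 1 step:
- CM = 5·√5
- EF ≈ 4.84
- ∠ACE = 62.72°
- ∠AEC = 80.94°
- ∠CAE = 36.34°
- ∠CEG = 49.25°
- ∠CEK = 47.7°
- ∠CGE = 65.38°
- ∠CKE = 26.34°
- ∠ECG = 65.38°
- ∠ECK = 105.96°
After 2 steps:
- ∠CEF = 111.74°
- ∠CFE = 38.26°
- ∠CMG = 26.57°
- ∠GCM = 63.43°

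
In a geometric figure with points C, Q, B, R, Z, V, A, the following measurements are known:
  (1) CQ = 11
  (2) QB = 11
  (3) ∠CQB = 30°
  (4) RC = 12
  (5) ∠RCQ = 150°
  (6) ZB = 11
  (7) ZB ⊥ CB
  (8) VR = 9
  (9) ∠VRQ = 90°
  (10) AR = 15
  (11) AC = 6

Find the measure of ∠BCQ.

Step 1: By the law of cosines on triangle CQB: CB² = 11² + 11² − 2·11·11·cos(30°) = 32.42, so CB ≈ 5.69.
Step 2: By the inverse law of cosines on triangle BCQ: cos(∠BCQ) = (5.69² + 11² − 11²) / (2·5.69·11) = 32.42/125.27 = 0.2588, so ∠BCQ = 75°.

Therefore, the measure of angle ∠BCQ = 75°.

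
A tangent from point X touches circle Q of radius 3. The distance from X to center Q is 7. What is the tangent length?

tangent = √(d² - r²) = √(7² - 3²) = √(49 - 9) = √40 = 2*sqrt(10)

2*sqrt(10)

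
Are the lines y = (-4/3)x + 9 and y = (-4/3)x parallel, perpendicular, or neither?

Slope of line 1: m1 = -4/3
Slope of line 2: m2 = -4/3
Two lines are parallel if and only if they have equal slopes (or both are vertical).
Here m1 = m2 = -4/3, confirming the lines are parallel.

Parallel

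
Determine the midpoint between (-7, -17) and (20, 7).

M = ((x₁ + x₂)/2, (y₁ + y₂)/2)
= ((-7 + 20)/2, (-17 + 7)/2)
= (13/2, -10/2) = (13/2, -5)

(13/2, -5)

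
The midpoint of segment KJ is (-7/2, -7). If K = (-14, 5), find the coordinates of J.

Using the midpoint formula: M = ((x1 + x2)/2, (y1 + y2)/2)
We know M = (-7/2, -7) and K = (-14, 5)
For x: -7/2 = (-14 + x2)/2, so x2 = 2*-7/2 - -14 = 7
For y: -7 = (5 + y2)/2, so y2 = 2*-7 - 5 = -19
J = (7, -19)

(7, -19)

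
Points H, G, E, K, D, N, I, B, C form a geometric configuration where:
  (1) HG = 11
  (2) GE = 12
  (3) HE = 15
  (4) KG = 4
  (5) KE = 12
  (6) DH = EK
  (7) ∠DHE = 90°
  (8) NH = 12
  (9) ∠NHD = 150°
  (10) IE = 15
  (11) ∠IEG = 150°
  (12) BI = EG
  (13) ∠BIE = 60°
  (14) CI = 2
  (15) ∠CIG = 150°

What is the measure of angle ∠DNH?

From the given relations: DH = EK = 12.
Step 1: By the law of cosines on triangle NHD: ND² = 12² + 12² − 2·12·12·cos(150°) = 537.42, so ND ≈ 23.18.
Step 2: By the inverse law of cosines on triangle DNH: cos(∠DNH) = (23.18² + 12² − 12²) / (2·23.18·12) = 537.42/556.37 = 0.9659, so ∠DNH = 15°.

Therefore, the measure of angle ∠DNH = 15°.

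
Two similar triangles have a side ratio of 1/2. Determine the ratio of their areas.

The ratio of areas of similar triangles equals the square of the side ratio.
Side ratio = 1:2
Area ratio = (1/2)^2 = 1/4 = 1:4

1:4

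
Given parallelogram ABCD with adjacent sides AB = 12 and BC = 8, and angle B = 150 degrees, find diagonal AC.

Law of cosines: d^2 = 12^2 + 8^2 - 2(12)(8)cos(150°) = 96*sqrt(3) + 208, so d = 4*sqrt(6*sqrt(3) + 13).

4*sqrt(6*sqrt(3) + 13)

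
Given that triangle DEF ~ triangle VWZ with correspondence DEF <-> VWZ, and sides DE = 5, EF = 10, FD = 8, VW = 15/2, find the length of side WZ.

Similar triangles have proportional sides. Setting up the proportion:
VW / DE = WZ / EF
15/2 / 5 = WZ / 10
WZ = 10 * 15/2 / 5 = 15.

15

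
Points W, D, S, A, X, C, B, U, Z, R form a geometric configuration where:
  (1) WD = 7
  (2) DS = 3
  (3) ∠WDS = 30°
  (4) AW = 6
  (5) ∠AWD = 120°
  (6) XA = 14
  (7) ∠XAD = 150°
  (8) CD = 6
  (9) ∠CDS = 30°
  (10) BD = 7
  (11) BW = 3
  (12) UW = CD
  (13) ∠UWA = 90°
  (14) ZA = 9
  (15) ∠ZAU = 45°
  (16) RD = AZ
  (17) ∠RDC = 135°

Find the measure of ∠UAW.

From the given relations: UW = CD = 6.
Step 1: By the law of cosines on triangle AWU: AU² = 6² + 6² − 2·6·6·cos(90°) = 72, so AU = 6·√2.
Step 2: By the inverse law of cosines on triangle UAW: cos(∠UAW) = ((6·√2)² + 6² − 6²) / (2·6·√2·6) = 72/101.82 = 0.7071, so ∠UAW = 45°.

Therefore, the measure of angle ∠UAW = 45°.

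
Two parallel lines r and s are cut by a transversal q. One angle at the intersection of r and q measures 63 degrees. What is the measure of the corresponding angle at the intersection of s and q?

Corresponding angles formed by parallel lines and a transversal are equal.
The given angle is 63 degrees.
The corresponding angle = 63 degrees.

63 degrees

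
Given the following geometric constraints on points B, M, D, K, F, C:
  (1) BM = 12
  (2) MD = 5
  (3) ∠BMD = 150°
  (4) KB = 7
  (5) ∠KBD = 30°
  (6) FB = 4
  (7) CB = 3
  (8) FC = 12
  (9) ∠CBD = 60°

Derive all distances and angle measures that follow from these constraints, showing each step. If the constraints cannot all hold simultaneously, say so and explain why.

These constraints are not satisfiable: by the triangle inequality in triangle BFC, (6) FB = 4 and (7) CB = 3 force FC ≤ 4 + 3 = 7, but (8) says FC = 12. No planar figure meets all of them, so nothing further can be derived.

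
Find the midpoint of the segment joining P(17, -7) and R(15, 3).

The midpoint is the average of the coordinates:
x: (17 + 15)/2 = 16
y: (-7 + 3)/2 = -2
Midpoint = (16, -2)

(16, -2)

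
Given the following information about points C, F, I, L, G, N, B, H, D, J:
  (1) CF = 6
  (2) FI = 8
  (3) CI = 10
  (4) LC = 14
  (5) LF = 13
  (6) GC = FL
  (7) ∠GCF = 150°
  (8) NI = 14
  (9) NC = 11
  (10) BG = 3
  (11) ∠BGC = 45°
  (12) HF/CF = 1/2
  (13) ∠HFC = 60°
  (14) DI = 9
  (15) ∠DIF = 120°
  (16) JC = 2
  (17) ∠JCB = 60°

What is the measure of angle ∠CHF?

From the given relations: HF = 1/2·CF = 1/2·6 = 3.
Step 1: By the law of cosines on triangle HFC: HC² = 3² + 6² − 2·3·6·cos(60°) = 27, so HC = 3·√3.
Step 2: By the inverse law of cosines on triangle CHF: cos(∠CHF) = ((3·√3)² + 3² − 6²) / (2·3·√3·3) = 0/31.18 = 0, so ∠CHF = 90°.

Therefore, the measure of angle ∠CHF = 90°.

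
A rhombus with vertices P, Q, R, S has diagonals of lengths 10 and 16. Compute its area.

Area of a rhombus = (d1 * d2) / 2
Area = (10 * 16) / 2
Area = 160 / 2
Area = 80

80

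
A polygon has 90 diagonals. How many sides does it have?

Using d = n(n - 3)/2, we solve 90 = n(n - 3)/2.
So n(n - 3) = 180.
Testing n = 15: 15 * 12 = 180 = 180. Correct.
The polygon has 15 sides.

15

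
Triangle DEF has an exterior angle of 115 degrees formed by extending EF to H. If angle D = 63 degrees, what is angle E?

The exterior angle theorem states that an exterior angle equals the sum of the two non-adjacent interior angles.
So 115 = 63 + angle E, which gives angle E = 115 - 63 = 52 degrees.

52 degrees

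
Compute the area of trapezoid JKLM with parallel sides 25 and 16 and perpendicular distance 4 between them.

Area of a trapezoid = (base1 + base2) * height / 2
Area = (25 + 16) * 4 / 2
Area = 41 * 4 / 2
Area = 164 / 2
Area = 82

82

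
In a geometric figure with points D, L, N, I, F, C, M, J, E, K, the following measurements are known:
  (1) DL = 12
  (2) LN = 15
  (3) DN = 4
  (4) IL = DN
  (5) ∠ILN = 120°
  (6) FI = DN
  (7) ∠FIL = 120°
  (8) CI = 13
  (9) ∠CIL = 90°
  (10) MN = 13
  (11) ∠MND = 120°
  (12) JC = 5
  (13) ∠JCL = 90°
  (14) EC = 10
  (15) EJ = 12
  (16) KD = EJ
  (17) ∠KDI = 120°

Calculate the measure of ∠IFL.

From the given relations: FI = DN = 4; IL = DN = 4.
Step 1: By the law of cosines on triangle FIL: FL² = 4² + 4² − 2·4·4·cos(120°) = 48, so FL = 4·√3.
Step 2: By the inverse law of cosines on triangle IFL: cos(∠IFL) = (4² + (4·√3)² − 4²) / (2·4·4·√3) = 48/55.43 = 0.866, so ∠IFL = 30°.

Therefore, the measure of angle ∠IFL = 30°.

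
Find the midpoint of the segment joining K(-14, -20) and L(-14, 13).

The midpoint is the average of the coordinates:
x: (-14 + -14)/2 = -14
y: (-20 + 13)/2 = -7/2
Midpoint = (-14, -7/2)

(-14, -7/2)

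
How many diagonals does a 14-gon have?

The number of diagonals in an n-gon is n(n - 3)/2.
For n = 14: 14(14 - 3)/2 = 14 × 11 / 2 = 77.

77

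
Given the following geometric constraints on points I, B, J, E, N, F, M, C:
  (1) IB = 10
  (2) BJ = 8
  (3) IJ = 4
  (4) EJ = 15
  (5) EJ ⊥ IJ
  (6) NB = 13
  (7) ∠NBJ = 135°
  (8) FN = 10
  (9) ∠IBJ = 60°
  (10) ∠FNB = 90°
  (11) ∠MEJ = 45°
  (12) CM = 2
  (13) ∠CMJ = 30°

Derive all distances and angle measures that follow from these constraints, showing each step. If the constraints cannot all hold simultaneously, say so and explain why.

These constraints are not satisfiable: (1), (2) and (3) fix all three sides of triangle IBJ, so by the law of cosines cos(∠IBJ) = (10² + 8² − 4²) / (2·10·8) = 0.9250, i.e. ∠IBJ ≈ 22.33°, which contradicts (9) ∠IBJ = 60°. No planar figure meets all of them, so nothing further can be derived.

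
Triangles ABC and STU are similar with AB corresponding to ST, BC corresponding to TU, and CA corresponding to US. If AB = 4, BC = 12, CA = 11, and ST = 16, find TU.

Since the triangles are similar, the ratio of corresponding sides is constant.
Scale factor k = ST / AB = 16 / 4 = 4
TU = k * BC = 4 * 12 = 48

48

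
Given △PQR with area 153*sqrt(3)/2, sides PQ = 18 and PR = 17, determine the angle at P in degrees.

sin(C) = 2 * 153*sqrt(3)/2 / (18 * 17) = sqrt(3)/2, so C = arcsin(sqrt(3)/2) = 60°.
Since sin(180° - C) = sin(C), the obtuse angle 120° gives the same area, so C = 60° or C = 120°.

60° or 120°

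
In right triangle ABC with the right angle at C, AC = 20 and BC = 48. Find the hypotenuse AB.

By the Pythagorean theorem: AB^2 = AC^2 + BC^2
AB^2 = 20^2 + 48^2 = 400 + 2304 = 2704
AB = sqrt(2704) = 52

52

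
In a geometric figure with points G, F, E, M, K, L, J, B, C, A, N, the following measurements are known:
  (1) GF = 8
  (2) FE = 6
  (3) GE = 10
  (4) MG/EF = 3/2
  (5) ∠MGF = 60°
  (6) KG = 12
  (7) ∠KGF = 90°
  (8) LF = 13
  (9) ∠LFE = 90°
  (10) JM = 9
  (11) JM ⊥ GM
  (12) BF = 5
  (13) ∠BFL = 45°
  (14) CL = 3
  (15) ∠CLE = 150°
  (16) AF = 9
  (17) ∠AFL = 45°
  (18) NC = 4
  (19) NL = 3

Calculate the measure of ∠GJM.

From the given relations: MG = 3/2·EF = 3/2·6 = 9.
Step 1: By the law of cosines on triangle JMG: JG² = 9² + 9² − 2·9·9·cos(90°) = 162, so JG = 9·√2.
Step 2: By the inverse law of cosines on triangle GJM: cos(∠GJM) = ((9·√2)² + 9² − 9²) / (2·9·√2·9) = 162/229.1 = 0.7071, so ∠GJM = 45°.

Therefore, the measure of angle ∠GJM = 45°.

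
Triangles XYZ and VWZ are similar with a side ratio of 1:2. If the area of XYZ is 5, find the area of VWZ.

The ratio of areas of similar triangles = (side ratio)^2.
Side ratio = 1:2, so area ratio = 1:4.
Area of VWZ / Area of XYZ = 4/1
Area of VWZ = 5 * 4/1 = 20

20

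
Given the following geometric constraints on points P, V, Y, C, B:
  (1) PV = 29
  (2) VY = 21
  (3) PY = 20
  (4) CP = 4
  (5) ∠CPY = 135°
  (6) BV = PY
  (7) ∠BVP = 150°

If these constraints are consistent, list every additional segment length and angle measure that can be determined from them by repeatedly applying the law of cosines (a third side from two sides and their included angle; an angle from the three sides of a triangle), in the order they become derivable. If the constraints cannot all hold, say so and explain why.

The constraints are consistent. Derivable facts, in order:
After 1 step:
- PB ≈ 47.39
- YC ≈ 23
- ∠PVY = 43.6°
- ∠PYV = 90°
- ∠VPY = 46.4°
After 2 steps:
- ∠BPV = 12.18°
- ∠CYP = 7.06°
- ∠PBV = 17.82°
- ∠PCY = 37.94°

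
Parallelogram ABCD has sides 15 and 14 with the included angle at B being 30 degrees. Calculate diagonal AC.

Using the law of cosines:
d^2 = 15^2 + 14^2 - 2(15)(14)cos(30 degrees)
d^2 = 225 + 196 - 420*sqrt(3)/2
d^2 = 421 - 210*sqrt(3)
d = sqrt(421 - 210*sqrt(3))

sqrt(421 - 210*sqrt(3))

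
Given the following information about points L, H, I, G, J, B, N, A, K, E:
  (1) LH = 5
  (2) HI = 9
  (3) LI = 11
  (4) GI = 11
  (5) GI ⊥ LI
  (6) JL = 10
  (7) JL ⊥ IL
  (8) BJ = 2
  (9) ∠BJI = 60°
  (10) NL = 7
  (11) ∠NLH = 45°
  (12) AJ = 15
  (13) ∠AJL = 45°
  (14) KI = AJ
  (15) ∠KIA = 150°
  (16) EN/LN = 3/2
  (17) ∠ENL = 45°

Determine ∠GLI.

Step 1: By the law of cosines on triangle LIG: LG² = 11² + 11² − 2·11·11·cos(90°) = 242, so LG = 11·√2.
Step 2: By the inverse law of cosines on triangle GLI: cos(∠GLI) = ((11·√2)² + 11² − 11²) / (2·11·√2·11) = 242/342.24 = 0.7071, so ∠GLI = 45°.

Therefore, the measure of angle ∠GLI = 45°.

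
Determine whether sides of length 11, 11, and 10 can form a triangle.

For three segments to close into a triangle, no single side can be as long as the other two combined.
The longest side is 11, and 10 + 11 = 21 > 11.
A triangle can be formed.

Yes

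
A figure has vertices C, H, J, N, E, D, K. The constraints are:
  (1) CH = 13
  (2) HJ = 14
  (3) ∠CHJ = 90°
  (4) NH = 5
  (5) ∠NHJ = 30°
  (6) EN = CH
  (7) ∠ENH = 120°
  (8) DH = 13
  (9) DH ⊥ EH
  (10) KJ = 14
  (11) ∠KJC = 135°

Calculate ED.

From the given relations: EN = CH = 13.
Step 1: By the law of cosines on triangle ENH: EH² = 13² + 5² − 2·13·5·cos(120°) = 259, so EH ≈ 16.09.
Step 2: By the law of cosines on triangle EHD: ED² = 16.09² + 13² − 2·16.09·13·cos(90°) = 428, so ED = 2·√107.

Therefore, the length of ED = 2·√107.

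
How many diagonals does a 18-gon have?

Total line segments between 18 vertices = C(18,2) = 153.
Subtract the 18 sides: 153 - 18 = 135 diagonals.

135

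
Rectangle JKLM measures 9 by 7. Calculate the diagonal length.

A rectangle's diagonal splits it into two right triangles, with the diagonal as the hypotenuse.
By the Pythagorean theorem, d^2 = 9^2 + 7^2 = 130.
Therefore d = sqrt(130).

sqrt(130)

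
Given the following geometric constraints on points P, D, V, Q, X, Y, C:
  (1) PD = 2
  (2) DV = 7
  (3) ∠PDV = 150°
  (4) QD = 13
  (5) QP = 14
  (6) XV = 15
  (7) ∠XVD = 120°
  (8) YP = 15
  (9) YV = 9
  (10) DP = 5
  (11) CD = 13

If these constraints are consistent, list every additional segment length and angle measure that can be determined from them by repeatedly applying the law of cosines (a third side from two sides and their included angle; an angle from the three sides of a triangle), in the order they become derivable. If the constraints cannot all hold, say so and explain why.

These constraints are not satisfiable: (1) PD = 2 and (10) DP = 5 assign two different lengths to the same segment. No planar figure meets all of them, so nothing further can be derived.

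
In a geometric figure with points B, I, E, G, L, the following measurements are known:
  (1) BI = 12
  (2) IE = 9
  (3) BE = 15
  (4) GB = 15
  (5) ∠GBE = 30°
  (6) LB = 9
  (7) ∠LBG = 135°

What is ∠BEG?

Step 1: By the law of cosines on triangle EBG: EG² = 15² + 15² − 2·15·15·cos(30°) = 60.29, so EG ≈ 7.76.
Step 2: By the inverse law of cosines on triangle BEG: cos(∠BEG) = (15² + 7.76² − 15²) / (2·15·7.76) = 60.29/232.94 = 0.2588, so ∠BEG = 75°.

Therefore, the measure of angle ∠BEG = 75°.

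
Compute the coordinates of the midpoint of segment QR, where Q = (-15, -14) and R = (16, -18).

M = ((x₁ + x₂)/2, (y₁ + y₂)/2)
= ((-15 + 16)/2, (-14 + -18)/2)
= (1/2, -32/2) = (1/2, -16)

(1/2, -16)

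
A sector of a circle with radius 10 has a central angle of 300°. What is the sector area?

Sector area = π(10²)(5/6) = 250*pi/3

250*pi/3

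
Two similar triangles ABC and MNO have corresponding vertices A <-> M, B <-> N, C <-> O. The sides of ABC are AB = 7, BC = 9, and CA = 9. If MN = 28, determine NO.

k = 28/7 = 4. NO = 4 * 9 = 36.

36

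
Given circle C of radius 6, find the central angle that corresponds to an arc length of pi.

Arc length L = 2πr × θ/360, so θ = 360L / (2πr).
θ = 360 × pi / (2π × 6)
θ = 30°
θ = 30°

30°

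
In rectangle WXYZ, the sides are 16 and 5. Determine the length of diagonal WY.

Using the Pythagorean theorem:
d² = 16² + 5² = 256 + 25 = 281
d = sqrt(281)

sqrt(281)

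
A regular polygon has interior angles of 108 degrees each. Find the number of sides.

The exterior angle is the supplement of the interior angle: 180 - 108 = 72 degrees.
Since the exterior angles of any convex polygon sum to 360 degrees, the number of sides is 360 / 72 = 5.

5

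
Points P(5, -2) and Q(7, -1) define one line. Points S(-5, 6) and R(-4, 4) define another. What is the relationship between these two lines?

Slope of line 1: m1 = (-1 - -2)/(7 - 5) = 1/2 = 1/2
Slope of line 2: m2 = (4 - 6)/(-4 - -5) = -2/1 = -2
m1 * m2 = (1/2) * (-2) = -1 = -1, so the lines are perpendicular.

Perpendicular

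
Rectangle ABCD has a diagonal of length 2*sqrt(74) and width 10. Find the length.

b = sqrt(d^2 - a^2) = sqrt(296 - 100) = sqrt(196) = 14

14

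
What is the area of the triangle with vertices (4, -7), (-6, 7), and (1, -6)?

The Shoelace formula computes the area from vertex coordinates by summing cross products.
For vertices (4,-7), (-6,7), (1,-6):
Signed sum = 4*7 - -6*-7 + -6*-6 - 1*7 + 1*-7 - 4*-6
= -14 + 29 + 17 = 32
Area = (1/2)|32| = 16.

16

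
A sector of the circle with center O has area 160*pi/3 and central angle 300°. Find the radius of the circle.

The sector covers 300°/360° = 5/6 of the full circle.
Full circle area = 160*pi/3 / 5/6 = 64*pi.
Since full area = πr², we get r² = 64*pi/π = 64, so r = 8.

8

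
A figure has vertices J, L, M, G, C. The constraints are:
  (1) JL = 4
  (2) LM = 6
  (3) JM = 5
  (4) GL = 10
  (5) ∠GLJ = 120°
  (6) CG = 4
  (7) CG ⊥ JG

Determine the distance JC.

Step 1: By the law of cosines on triangle JLG: JG² = 4² + 10² − 2·4·10·cos(120°) = 156, so JG = 2·√39.
Step 2: By the law of cosines on triangle JGC: JC² = (2·√39)² + 4² − 2·2·√39·4·cos(90°) = 172, so JC = 2·√43.

Therefore, the length of JC = 2·√43.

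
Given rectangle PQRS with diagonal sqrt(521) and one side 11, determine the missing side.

b = sqrt(d^2 - a^2) = sqrt(521 - 121) = sqrt(400) = 20

20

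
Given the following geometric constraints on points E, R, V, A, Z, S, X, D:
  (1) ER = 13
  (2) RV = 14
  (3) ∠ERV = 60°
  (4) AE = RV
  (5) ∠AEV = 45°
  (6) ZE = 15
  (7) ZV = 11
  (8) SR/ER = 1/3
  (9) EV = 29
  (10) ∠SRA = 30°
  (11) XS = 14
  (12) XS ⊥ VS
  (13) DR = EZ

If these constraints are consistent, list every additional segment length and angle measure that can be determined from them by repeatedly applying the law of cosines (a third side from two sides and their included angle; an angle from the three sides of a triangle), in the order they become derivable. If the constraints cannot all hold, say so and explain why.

These constraints are not satisfiable: by the triangle inequality in triangle ZEV, (6) ZE = 15 and (7) ZV = 11 force EV ≤ 15 + 11 = 26, but (9) says EV = 29. No planar figure meets all of them, so nothing further can be derived.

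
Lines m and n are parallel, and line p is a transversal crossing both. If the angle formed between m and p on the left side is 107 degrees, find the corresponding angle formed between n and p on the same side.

When a transversal crosses parallel lines, angles in the same position at each intersection are called corresponding angles.
These are always equal, so the answer is 107 degrees.

107 degrees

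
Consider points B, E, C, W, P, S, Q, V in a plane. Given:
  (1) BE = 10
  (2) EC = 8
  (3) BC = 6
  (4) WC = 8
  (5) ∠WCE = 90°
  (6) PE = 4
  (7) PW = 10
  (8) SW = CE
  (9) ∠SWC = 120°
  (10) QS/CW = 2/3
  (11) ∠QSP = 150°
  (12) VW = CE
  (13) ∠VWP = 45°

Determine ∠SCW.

From the given relations: SW = CE = 8.
Step 1: By the law of cosines on triangle CWS: CS² = 8² + 8² − 2·8·8·cos(120°) = 192, so CS = 8·√3.
Step 2: By the inverse law of cosines on triangle SCW: cos(∠SCW) = ((8·√3)² + 8² − 8²) / (2·8·√3·8) = 192/221.7 = 0.866, so ∠SCW = 30°.

Therefore, the measure of angle ∠SCW = 30°.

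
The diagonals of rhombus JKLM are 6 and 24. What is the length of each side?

In a rhombus, the diagonals bisect each other perpendicularly, creating four congruent right triangles.
Each triangle has legs 3 (half of 6) and 12 (half of 24).
The hypotenuse of each right triangle is a side of the rhombus:
side = sqrt(3^2 + 12^2) = sqrt(153) = 3*sqrt(17)

3*sqrt(17)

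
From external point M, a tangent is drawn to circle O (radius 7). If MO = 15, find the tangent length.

Let T be the point of tangency. Then OT ⊥ MT (radius ⊥ tangent).
In right triangle OTM: OM² = OT² + MT²
15² = 7² + MT²
MT² = 176, MT = 4*sqrt(11)

4*sqrt(11)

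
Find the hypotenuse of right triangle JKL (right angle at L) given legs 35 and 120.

JK = sqrt(35^2 + 120^2) = sqrt(15625) = 125

125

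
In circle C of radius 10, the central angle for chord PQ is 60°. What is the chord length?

Drop a perpendicular from the center to the chord, bisecting both the chord and the central angle.
Each half-chord = r sin(θ/2) = 10 sin(30°).
The full chord = 2 × 10 × sin(30°) = 10.

10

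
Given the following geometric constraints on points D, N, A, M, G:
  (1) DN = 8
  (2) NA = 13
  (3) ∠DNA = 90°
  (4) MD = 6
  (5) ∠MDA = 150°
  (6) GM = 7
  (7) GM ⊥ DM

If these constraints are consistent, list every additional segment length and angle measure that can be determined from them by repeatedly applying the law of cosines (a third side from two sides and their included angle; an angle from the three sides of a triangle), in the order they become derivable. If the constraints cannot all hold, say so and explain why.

The constraints are consistent. Derivable facts, in order:
After 1 step:
- DA ≈ 15.26
- DG = √85
After 2 steps:
- AM ≈ 20.68
- ∠ADN = 58.39°
- ∠DAN = 31.61°
- ∠DGM = 40.6°
- ∠GDM = 49.4°
After 3 steps:
- ∠AMD = 21.66°
- ∠DAM = 8.34°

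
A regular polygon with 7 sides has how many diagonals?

Each of the 7 vertices connects to 4 non-adjacent vertices via diagonals.
Total connections = 7 × 4 = 28, but each diagonal is counted twice.
Number of diagonals = 28 / 2 = 14.

14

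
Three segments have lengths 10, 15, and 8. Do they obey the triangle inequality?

Check all three triangle inequalities:
10 + 15 = 25 > 8 ✓
10 + 8 = 18 > 15 ✓
15 + 8 = 23 > 10 ✓
All conditions hold, so these sides form a valid triangle.

Yes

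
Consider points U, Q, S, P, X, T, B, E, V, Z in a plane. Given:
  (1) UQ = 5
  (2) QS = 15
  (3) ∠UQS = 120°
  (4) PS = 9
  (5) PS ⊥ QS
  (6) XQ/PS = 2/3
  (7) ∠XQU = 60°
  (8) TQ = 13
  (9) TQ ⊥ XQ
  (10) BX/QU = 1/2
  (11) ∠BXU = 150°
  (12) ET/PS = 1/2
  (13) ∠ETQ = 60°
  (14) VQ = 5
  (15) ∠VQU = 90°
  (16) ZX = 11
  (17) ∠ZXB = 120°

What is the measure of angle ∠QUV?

Step 1: By the law of cosines on triangle UQV: UV² = 5² + 5² − 2·5·5·cos(90°) = 50, so UV = 5·√2.
Step 2: By the inverse law of cosines on triangle QUV: cos(∠QUV) = (5² + (5·√2)² − 5²) / (2·5·5·√2) = 50/70.71 = 0.7071, so ∠QUV = 45°.

Therefore, the measure of angle ∠QUV = 45°.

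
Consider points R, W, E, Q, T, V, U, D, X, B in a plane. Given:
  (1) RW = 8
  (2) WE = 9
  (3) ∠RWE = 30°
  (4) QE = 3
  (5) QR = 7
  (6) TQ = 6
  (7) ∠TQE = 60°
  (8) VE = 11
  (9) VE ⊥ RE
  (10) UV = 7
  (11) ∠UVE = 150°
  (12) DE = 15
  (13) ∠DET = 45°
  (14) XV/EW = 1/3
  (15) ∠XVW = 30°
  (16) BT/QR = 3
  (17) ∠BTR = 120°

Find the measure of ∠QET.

Step 1: By the law of cosines on triangle EQT: ET² = 3² + 6² − 2·3·6·cos(60°) = 27, so ET = 3·√3.
Step 2: By the inverse law of cosines on triangle QET: cos(∠QET) = (3² + (3·√3)² − 6²) / (2·3·3·√3) = 0/31.18 = 0, so ∠QET = 90°.

Therefore, the measure of angle ∠QET = 90°.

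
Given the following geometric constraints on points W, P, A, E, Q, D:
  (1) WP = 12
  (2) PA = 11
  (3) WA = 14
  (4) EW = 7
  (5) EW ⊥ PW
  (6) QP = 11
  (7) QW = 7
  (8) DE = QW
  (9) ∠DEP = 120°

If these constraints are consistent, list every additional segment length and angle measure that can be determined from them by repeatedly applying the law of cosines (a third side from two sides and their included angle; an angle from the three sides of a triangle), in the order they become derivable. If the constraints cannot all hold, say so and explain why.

The constraints are consistent. Derivable facts, in order:
After 1 step:
- PE = √193
- ∠APW = 74.85°
- ∠AWP = 49.32°
- ∠PAW = 55.83°
- ∠PQW = 80.28°
- ∠PWQ = 64.62°
- ∠QPW = 35.1°
After 2 steps:
- PD ≈ 18.42
- ∠EPW = 30.26°
- ∠PEW = 59.74°
After 3 steps:
- ∠DPE = 19.22°
- ∠EDP = 40.78°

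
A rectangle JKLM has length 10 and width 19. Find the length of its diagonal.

Using the Pythagorean theorem:
d² = 10² + 19² = 100 + 361 = 461
d = sqrt(461)

sqrt(461)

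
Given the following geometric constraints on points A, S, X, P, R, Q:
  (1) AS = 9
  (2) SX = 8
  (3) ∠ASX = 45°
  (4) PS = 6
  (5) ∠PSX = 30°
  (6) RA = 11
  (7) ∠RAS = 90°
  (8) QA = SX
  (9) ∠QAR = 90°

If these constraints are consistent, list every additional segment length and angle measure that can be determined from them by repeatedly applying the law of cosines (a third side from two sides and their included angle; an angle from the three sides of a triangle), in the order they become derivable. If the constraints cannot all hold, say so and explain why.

The constraints are consistent. Derivable facts, in order:
After 1 step:
- AX ≈ 6.57
- RQ = √185
- SR ≈ 14.21
- XP ≈ 4.11
After 2 steps:
- ∠AQR = 53.97°
- ∠ARQ = 36.03°
- ∠ARS = 39.29°
- ∠ASR = 50.71°
- ∠AXS = 75.58°
- ∠PXS = 46.94°
- ∠SAX = 59.42°
- ∠SPX = 103.06°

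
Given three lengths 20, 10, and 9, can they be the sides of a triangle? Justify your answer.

Check the triangle inequality: 10 + 9 = 19 ≤ 20.
Since the sum of two sides does not exceed the third, no triangle can be formed.

No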